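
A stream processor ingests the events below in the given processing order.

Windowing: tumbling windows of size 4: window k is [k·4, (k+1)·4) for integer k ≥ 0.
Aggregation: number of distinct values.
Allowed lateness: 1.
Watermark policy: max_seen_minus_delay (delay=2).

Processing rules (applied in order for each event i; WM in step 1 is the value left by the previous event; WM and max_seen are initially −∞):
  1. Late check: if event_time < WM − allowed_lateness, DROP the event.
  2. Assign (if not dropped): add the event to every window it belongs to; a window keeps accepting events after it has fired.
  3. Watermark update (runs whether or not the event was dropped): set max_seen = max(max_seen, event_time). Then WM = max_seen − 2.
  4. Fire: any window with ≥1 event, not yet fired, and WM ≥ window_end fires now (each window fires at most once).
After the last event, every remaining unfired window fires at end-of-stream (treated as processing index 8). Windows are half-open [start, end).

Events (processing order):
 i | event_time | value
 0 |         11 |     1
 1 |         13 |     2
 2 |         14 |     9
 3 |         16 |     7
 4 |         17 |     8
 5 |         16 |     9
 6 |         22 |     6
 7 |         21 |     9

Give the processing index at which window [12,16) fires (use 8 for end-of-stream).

6

i=0 t=11 v=1: → [8,12); WM=9
i=1 t=13 v=2: → [12,16); WM=11
i=2 t=14 v=9: → [12,16); WM=12; [8,12) fires=1
i=3 t=16 v=7: → [16,20); WM=14
i=4 t=17 v=8: → [16,20); WM=15
i=5 t=16 v=9: → [16,20); WM=15
i=6 t=22 v=6: → [20,24); WM=20; [12,16) fires=2 [16,20) fires=3
i=7 t=21 v=9: → [20,24); WM=20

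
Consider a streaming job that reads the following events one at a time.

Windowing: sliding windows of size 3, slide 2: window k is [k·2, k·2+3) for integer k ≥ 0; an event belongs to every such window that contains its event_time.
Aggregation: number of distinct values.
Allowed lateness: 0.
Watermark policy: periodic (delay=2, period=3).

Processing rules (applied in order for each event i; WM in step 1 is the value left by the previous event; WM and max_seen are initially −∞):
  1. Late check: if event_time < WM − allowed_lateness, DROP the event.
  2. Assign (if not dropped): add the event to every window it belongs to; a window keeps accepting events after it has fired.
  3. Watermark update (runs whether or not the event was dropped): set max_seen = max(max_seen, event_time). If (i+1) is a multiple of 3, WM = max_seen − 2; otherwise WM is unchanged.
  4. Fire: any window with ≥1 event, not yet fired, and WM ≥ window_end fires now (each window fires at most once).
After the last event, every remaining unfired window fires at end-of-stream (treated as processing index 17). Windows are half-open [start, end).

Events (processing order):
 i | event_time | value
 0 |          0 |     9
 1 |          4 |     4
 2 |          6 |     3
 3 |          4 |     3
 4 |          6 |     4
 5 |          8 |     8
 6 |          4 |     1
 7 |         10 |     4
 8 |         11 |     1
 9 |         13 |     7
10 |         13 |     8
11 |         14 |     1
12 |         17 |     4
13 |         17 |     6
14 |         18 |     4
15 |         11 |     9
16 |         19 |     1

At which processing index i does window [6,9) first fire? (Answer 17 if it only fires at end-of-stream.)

8

i=0 t=0 v=9: → [0,3); WM=−∞
i=1 t=4 v=4: → [4,7),[2,5); WM=−∞
i=2 t=6 v=3: → [6,9),[4,7); WM=4; [0,3) fires=1
i=3 t=4 v=3: → [4,7),[2,5); WM=4
i=4 t=6 v=4: → [6,9),[4,7); WM=4
i=5 t=8 v=8: → [8,11),[6,9); WM=6; [2,5) fires=2
i=6 t=4 v=1: DROP (t<6-0); WM=6
i=7 t=10 v=4: → [10,13),[8,11); WM=6
i=8 t=11 v=1: → [10,13); WM=9; [4,7) fires=2 [6,9) fires=3
i=9 t=13 v=7: → [12,15); WM=9
i=10 t=13 v=8: → [12,15); WM=9
i=11 t=14 v=1: → [14,17),[12,15); WM=12; [8,11) fires=2
i=12 t=17 v=4: → [16,19); WM=12
i=13 t=17 v=6: → [16,19); WM=12
i=14 t=18 v=4: → [18,21),[16,19); WM=16; [10,13) fires=2 [12,15) fires=3
i=15 t=11 v=9: DROP (t<16-0); WM=16
i=16 t=19 v=1: → [18,21); WM=16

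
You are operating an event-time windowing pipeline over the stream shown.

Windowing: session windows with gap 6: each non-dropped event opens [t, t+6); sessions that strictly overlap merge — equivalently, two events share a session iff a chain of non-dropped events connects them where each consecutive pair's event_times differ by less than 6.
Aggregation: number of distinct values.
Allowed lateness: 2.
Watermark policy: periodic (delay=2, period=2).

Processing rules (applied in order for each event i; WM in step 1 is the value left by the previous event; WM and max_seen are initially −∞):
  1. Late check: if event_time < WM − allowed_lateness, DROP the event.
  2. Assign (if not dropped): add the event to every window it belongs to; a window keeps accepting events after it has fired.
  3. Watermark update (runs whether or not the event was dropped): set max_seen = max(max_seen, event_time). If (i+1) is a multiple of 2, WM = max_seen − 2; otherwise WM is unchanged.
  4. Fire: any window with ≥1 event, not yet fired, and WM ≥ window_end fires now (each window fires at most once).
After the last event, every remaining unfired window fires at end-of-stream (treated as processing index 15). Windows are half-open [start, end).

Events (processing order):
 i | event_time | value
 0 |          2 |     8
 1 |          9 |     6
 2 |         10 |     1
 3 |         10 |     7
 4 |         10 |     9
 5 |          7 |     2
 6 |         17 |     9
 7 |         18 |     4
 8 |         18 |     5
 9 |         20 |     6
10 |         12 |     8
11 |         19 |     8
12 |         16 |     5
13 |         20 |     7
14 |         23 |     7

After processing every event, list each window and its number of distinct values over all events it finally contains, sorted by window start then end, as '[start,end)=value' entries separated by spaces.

i=0 t=2 v=8: → [2,8); WM=−∞
i=1 t=9 v=6: → [9,15); WM=7
i=2 t=10 v=1: → [9,16); WM=7
i=3 t=10 v=7: → [9,16); WM=8
i=4 t=10 v=9: → [9,16); WM=8
i=5 t=7 v=2: → [2,16); WM=8
i=6 t=17 v=9: → [17,23); WM=8
i=7 t=18 v=4: → [17,24); WM=16
i=8 t=18 v=5: → [17,24); WM=16
i=9 t=20 v=6: → [17,26); WM=18
i=10 t=12 v=8: DROP (t<18-2); WM=18
i=11 t=19 v=8: → [17,26); WM=18
i=12 t=16 v=5: → [16,26); WM=18
i=13 t=20 v=7: → [16,26); WM=18
i=14 t=23 v=7: → [16,29); WM=18

[2,16)=6 [16,29)=6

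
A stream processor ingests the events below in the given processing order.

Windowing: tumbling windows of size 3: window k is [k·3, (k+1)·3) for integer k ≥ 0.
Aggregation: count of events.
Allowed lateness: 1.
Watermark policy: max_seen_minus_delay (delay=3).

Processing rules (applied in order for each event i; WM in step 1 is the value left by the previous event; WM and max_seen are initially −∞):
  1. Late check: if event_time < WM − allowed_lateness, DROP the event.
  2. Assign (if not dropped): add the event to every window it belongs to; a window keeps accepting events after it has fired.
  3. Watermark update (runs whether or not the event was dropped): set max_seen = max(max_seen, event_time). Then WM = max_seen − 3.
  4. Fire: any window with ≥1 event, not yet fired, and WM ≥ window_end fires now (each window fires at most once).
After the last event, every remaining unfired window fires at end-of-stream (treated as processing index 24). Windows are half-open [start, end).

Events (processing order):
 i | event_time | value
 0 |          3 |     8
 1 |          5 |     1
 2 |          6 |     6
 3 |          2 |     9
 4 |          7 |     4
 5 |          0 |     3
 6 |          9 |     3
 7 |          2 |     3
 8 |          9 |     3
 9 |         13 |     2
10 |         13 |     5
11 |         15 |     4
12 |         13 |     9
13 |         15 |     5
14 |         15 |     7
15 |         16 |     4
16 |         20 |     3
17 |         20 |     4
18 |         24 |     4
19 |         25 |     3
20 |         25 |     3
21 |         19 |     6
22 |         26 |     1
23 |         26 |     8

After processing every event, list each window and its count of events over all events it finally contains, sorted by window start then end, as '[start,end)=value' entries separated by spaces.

[0,3)=1 [3,6)=2 [6,9)=2 [9,12)=2 [12,15)=3 [15,18)=4 [18,21)=2 [24,27)=5

i=0 t=3 v=8: → [3,6); WM=0
i=1 t=5 v=1: → [3,6); WM=2
i=2 t=6 v=6: → [6,9); WM=3
i=3 t=2 v=9: → [0,3); WM=3; [0,3) fires=1
i=4 t=7 v=4: → [6,9); WM=4
i=5 t=0 v=3: DROP (t<4-1); WM=4
i=6 t=9 v=3: → [9,12); WM=6; [3,6) fires=2
i=7 t=2 v=3: DROP (t<6-1); WM=6
i=8 t=9 v=3: → [9,12); WM=6
i=9 t=13 v=2: → [12,15); WM=10; [6,9) fires=2
i=10 t=13 v=5: → [12,15); WM=10
i=11 t=15 v=4: → [15,18); WM=12; [9,12) fires=2
i=12 t=13 v=9: → [12,15); WM=12
i=13 t=15 v=5: → [15,18); WM=12
i=14 t=15 v=7: → [15,18); WM=12
i=15 t=16 v=4: → [15,18); WM=13
i=16 t=20 v=3: → [18,21); WM=17; [12,15) fires=3
i=17 t=20 v=4: → [18,21); WM=17
i=18 t=24 v=4: → [24,27); WM=21; [15,18) fires=4 [18,21) fires=2
i=19 t=25 v=3: → [24,27); WM=22
i=20 t=25 v=3: → [24,27); WM=22
i=21 t=19 v=6: DROP (t<22-1); WM=22
i=22 t=26 v=1: → [24,27); WM=23
i=23 t=26 v=8: → [24,27); WM=23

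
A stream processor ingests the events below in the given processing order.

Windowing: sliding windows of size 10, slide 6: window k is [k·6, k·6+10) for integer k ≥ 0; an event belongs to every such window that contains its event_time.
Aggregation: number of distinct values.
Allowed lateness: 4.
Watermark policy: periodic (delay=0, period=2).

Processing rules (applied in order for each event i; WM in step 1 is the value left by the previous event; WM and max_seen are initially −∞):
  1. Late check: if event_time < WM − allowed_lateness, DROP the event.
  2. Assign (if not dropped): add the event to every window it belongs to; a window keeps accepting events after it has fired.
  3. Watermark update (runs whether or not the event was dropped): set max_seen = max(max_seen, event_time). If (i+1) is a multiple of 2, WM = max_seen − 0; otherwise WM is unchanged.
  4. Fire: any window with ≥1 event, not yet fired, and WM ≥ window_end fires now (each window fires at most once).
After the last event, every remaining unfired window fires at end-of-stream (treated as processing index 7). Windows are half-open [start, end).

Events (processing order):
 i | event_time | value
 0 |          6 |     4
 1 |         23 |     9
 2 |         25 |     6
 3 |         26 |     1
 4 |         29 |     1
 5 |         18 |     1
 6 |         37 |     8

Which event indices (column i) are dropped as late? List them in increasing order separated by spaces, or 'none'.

i=0 t=6 v=4: → [6,16),[0,10); WM=−∞
i=1 t=23 v=9: → [18,28); WM=23; [0,10) fires=1 [6,16) fires=1
i=2 t=25 v=6: → [24,34),[18,28); WM=23
i=3 t=26 v=1: → [24,34),[18,28); WM=26
i=4 t=29 v=1: → [24,34); WM=26
i=5 t=18 v=1: DROP (t<26-4); WM=29; [18,28) fires=3
i=6 t=37 v=8: → [36,46),[30,40); WM=29

5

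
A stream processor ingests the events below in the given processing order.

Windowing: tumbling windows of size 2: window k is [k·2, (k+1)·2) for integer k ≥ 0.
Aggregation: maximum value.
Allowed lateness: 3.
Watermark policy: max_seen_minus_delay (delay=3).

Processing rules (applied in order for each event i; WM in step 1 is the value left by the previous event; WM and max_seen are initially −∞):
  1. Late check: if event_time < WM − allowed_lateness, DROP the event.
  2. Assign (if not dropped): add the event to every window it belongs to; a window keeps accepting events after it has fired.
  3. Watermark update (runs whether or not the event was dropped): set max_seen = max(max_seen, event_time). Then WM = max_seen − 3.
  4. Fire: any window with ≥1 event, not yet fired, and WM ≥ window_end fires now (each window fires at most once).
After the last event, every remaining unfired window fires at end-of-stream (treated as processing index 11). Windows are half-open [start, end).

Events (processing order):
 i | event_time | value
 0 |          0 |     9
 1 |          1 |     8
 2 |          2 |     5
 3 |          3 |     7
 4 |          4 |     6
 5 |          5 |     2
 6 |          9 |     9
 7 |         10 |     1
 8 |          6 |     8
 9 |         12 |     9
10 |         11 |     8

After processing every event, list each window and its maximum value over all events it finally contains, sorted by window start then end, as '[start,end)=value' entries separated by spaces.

i=0 t=0 v=9: → [0,2); WM=-3
i=1 t=1 v=8: → [0,2); WM=-2
i=2 t=2 v=5: → [2,4); WM=-1
i=3 t=3 v=7: → [2,4); WM=0
i=4 t=4 v=6: → [4,6); WM=1
i=5 t=5 v=2: → [4,6); WM=2; [0,2) fires=9
i=6 t=9 v=9: → [8,10); WM=6; [2,4) fires=7 [4,6) fires=6
i=7 t=10 v=1: → [10,12); WM=7
i=8 t=6 v=8: → [6,8); WM=7
i=9 t=12 v=9: → [12,14); WM=9; [6,8) fires=8
i=10 t=11 v=8: → [10,12); WM=9

[0,2)=9 [2,4)=7 [4,6)=6 [6,8)=8 [8,10)=9 [10,12)=8 [12,14)=9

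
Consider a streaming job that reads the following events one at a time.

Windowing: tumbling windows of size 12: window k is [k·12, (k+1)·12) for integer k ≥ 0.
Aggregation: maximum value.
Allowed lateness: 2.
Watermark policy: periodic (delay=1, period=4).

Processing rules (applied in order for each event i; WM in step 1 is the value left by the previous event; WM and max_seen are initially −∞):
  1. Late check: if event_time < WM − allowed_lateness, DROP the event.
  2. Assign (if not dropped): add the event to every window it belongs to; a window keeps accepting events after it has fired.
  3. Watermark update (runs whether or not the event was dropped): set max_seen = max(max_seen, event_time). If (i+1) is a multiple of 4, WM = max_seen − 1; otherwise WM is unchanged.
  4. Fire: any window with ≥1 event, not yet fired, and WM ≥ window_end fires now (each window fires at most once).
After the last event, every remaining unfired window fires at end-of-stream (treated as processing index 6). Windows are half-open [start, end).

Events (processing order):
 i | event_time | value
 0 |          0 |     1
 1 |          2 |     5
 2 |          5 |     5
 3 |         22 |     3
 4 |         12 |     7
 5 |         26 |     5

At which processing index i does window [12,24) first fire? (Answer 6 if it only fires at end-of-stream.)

i=0 t=0 v=1: → [0,12); WM=−∞
i=1 t=2 v=5: → [0,12); WM=−∞
i=2 t=5 v=5: → [0,12); WM=−∞
i=3 t=22 v=3: → [12,24); WM=21; [0,12) fires=5
i=4 t=12 v=7: DROP (t<21-2); WM=21
i=5 t=26 v=5: → [24,36); WM=21

6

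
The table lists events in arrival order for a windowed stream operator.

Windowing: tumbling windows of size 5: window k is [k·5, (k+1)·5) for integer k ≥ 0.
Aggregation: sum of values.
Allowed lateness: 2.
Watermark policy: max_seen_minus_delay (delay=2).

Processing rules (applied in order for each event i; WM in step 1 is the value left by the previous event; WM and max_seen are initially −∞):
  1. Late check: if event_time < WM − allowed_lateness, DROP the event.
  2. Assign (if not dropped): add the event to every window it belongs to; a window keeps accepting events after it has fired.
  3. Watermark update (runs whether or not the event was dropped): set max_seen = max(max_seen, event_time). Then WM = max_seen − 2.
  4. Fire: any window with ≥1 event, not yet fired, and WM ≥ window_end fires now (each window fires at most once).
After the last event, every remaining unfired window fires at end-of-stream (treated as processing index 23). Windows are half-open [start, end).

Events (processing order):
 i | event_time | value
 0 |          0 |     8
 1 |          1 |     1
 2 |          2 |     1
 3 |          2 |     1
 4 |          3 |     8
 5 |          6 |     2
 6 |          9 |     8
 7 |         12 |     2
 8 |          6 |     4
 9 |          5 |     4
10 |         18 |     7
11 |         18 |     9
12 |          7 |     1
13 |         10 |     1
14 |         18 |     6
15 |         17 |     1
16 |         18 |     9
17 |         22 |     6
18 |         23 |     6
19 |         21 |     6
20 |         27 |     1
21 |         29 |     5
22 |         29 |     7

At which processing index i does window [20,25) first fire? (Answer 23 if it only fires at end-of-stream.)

20

i=0 t=0 v=8: → [0,5); WM=-2
i=1 t=1 v=1: → [0,5); WM=-1
i=2 t=2 v=1: → [0,5); WM=0
i=3 t=2 v=1: → [0,5); WM=0
i=4 t=3 v=8: → [0,5); WM=1
i=5 t=6 v=2: → [5,10); WM=4
i=6 t=9 v=8: → [5,10); WM=7; [0,5) fires=19
i=7 t=12 v=2: → [10,15); WM=10; [5,10) fires=10
i=8 t=6 v=4: DROP (t<10-2); WM=10
i=9 t=5 v=4: DROP (t<10-2); WM=10
i=10 t=18 v=7: → [15,20); WM=16; [10,15) fires=2
i=11 t=18 v=9: → [15,20); WM=16
i=12 t=7 v=1: DROP (t<16-2); WM=16
i=13 t=10 v=1: DROP (t<16-2); WM=16
i=14 t=18 v=6: → [15,20); WM=16
i=15 t=17 v=1: → [15,20); WM=16
i=16 t=18 v=9: → [15,20); WM=16
i=17 t=22 v=6: → [20,25); WM=20; [15,20) fires=32
i=18 t=23 v=6: → [20,25); WM=21
i=19 t=21 v=6: → [20,25); WM=21
i=20 t=27 v=1: → [25,30); WM=25; [20,25) fires=18
i=21 t=29 v=5: → [25,30); WM=27
i=22 t=29 v=7: → [25,30); WM=27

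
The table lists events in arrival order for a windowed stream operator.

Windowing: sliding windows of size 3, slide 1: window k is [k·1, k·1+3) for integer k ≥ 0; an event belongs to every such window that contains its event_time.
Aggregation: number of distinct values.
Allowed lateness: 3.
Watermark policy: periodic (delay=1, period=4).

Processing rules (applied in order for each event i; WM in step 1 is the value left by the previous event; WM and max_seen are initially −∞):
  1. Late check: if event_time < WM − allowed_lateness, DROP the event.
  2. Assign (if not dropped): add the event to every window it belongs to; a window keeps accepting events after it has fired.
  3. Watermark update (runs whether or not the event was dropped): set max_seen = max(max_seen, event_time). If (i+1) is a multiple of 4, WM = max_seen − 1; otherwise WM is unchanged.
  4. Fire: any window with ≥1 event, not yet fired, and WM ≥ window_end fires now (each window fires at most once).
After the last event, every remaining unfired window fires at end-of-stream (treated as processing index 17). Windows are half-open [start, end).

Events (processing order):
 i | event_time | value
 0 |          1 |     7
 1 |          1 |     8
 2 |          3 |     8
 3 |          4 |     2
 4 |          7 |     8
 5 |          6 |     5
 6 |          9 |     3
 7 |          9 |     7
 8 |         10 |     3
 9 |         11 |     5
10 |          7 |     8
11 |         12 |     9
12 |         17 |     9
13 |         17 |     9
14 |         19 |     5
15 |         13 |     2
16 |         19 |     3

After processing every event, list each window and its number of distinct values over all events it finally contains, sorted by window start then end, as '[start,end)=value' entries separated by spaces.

i=0 t=1 v=7: → [1,4),[0,3); WM=−∞
i=1 t=1 v=8: → [1,4),[0,3); WM=−∞
i=2 t=3 v=8: → [3,6),[2,5),[1,4); WM=−∞
i=3 t=4 v=2: → [4,7),[3,6),[2,5); WM=3; [0,3) fires=2
i=4 t=7 v=8: → [7,10),[6,9),[5,8); WM=3
i=5 t=6 v=5: → [6,9),[5,8),[4,7); WM=3
i=6 t=9 v=3: → [9,12),[8,11),[7,10); WM=3
i=7 t=9 v=7: → [9,12),[8,11),[7,10); WM=8; [1,4) fires=2 [2,5) fires=2 [3,6) fires=2 [4,7) fires=2 [5,8) fires=2
i=8 t=10 v=3: → [10,13),[9,12),[8,11); WM=8
i=9 t=11 v=5: → [11,14),[10,13),[9,12); WM=8
i=10 t=7 v=8: → [7,10),[6,9),[5,8); WM=8
i=11 t=12 v=9: → [12,15),[11,14),[10,13); WM=11; [6,9) fires=2 [7,10) fires=3 [8,11) fires=2
i=12 t=17 v=9: → [17,20),[16,19),[15,18); WM=11
i=13 t=17 v=9: → [17,20),[16,19),[15,18); WM=11
i=14 t=19 v=5: → [19,22),[18,21),[17,20); WM=11
i=15 t=13 v=2: → [13,16),[12,15),[11,14); WM=18; [9,12) fires=3 [10,13) fires=3 [11,14) fires=3 [12,15) fires=2 [13,16) fires=1 [15,18) fires=1
i=16 t=19 v=3: → [19,22),[18,21),[17,20); WM=18

[0,3)=2 [1,4)=2 [2,5)=2 [3,6)=2 [4,7)=2 [5,8)=2 [6,9)=2 [7,10)=3 [8,11)=2 [9,12)=3 [10,13)=3 [11,14)=3 [12,15)=2 [13,16)=1 [15,18)=1 [16,19)=1 [17,20)=3 [18,21)=2 [19,22)=2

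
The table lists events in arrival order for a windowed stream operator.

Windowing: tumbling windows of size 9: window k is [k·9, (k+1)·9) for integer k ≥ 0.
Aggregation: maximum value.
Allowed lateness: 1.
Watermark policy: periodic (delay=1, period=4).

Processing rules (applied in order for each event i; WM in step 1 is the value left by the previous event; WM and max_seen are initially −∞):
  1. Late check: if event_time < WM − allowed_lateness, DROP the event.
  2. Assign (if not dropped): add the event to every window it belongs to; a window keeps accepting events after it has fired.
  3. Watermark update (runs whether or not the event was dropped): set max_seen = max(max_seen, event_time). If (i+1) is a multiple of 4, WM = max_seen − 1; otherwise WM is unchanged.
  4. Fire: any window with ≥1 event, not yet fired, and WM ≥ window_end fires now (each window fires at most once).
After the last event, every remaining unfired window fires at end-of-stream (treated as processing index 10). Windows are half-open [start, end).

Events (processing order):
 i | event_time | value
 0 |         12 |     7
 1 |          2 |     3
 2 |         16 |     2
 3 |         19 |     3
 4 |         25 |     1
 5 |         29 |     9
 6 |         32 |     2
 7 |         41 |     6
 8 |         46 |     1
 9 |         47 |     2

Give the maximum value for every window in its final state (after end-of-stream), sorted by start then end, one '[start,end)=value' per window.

[0,9)=3 [9,18)=7 [18,27)=3 [27,36)=9 [36,45)=6 [45,54)=2

i=0 t=12 v=7: → [9,18); WM=−∞
i=1 t=2 v=3: → [0,9); WM=−∞
i=2 t=16 v=2: → [9,18); WM=−∞
i=3 t=19 v=3: → [18,27); WM=18; [0,9) fires=3 [9,18) fires=7
i=4 t=25 v=1: → [18,27); WM=18
i=5 t=29 v=9: → [27,36); WM=18
i=6 t=32 v=2: → [27,36); WM=18
i=7 t=41 v=6: → [36,45); WM=40; [18,27) fires=3 [27,36) fires=9
i=8 t=46 v=1: → [45,54); WM=40
i=9 t=47 v=2: → [45,54); WM=40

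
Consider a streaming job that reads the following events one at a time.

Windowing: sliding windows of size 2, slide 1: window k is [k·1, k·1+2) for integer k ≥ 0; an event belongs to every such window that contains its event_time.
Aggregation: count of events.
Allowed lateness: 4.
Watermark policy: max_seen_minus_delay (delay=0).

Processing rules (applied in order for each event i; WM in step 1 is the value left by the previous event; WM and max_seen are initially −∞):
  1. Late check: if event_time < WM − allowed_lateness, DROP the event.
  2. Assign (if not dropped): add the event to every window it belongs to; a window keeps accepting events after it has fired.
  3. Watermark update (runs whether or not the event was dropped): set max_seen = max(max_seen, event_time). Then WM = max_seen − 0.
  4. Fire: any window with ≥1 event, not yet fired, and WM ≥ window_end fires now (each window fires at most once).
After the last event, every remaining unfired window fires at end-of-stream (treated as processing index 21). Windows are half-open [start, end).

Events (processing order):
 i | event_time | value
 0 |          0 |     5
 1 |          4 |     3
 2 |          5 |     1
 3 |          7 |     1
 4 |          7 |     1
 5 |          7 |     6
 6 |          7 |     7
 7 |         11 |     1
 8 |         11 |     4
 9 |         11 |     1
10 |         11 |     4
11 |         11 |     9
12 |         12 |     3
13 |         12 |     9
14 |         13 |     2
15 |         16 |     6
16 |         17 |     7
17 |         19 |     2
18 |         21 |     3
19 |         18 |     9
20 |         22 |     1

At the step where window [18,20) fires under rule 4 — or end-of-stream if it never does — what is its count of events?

i=0 t=0 v=5: → [0,2); WM=0
i=1 t=4 v=3: → [4,6),[3,5); WM=4; [0,2) fires=1
i=2 t=5 v=1: → [5,7),[4,6); WM=5; [3,5) fires=1
i=3 t=7 v=1: → [7,9),[6,8); WM=7; [4,6) fires=2 [5,7) fires=1
i=4 t=7 v=1: → [7,9),[6,8); WM=7
i=5 t=7 v=6: → [7,9),[6,8); WM=7
i=6 t=7 v=7: → [7,9),[6,8); WM=7
i=7 t=11 v=1: → [11,13),[10,12); WM=11; [6,8) fires=4 [7,9) fires=4
i=8 t=11 v=4: → [11,13),[10,12); WM=11
i=9 t=11 v=1: → [11,13),[10,12); WM=11
i=10 t=11 v=4: → [11,13),[10,12); WM=11
i=11 t=11 v=9: → [11,13),[10,12); WM=11
i=12 t=12 v=3: → [12,14),[11,13); WM=12; [10,12) fires=5
i=13 t=12 v=9: → [12,14),[11,13); WM=12
i=14 t=13 v=2: → [13,15),[12,14); WM=13; [11,13) fires=7
i=15 t=16 v=6: → [16,18),[15,17); WM=16; [12,14) fires=3 [13,15) fires=1
i=16 t=17 v=7: → [17,19),[16,18); WM=17; [15,17) fires=1
i=17 t=19 v=2: → [19,21),[18,20); WM=19; [16,18) fires=2 [17,19) fires=1
i=18 t=21 v=3: → [21,23),[20,22); WM=21; [18,20) fires=1 [19,21) fires=1
i=19 t=18 v=9: → [18,20),[17,19); WM=21
i=20 t=22 v=1: → [22,24),[21,23); WM=22; [20,22) fires=1

1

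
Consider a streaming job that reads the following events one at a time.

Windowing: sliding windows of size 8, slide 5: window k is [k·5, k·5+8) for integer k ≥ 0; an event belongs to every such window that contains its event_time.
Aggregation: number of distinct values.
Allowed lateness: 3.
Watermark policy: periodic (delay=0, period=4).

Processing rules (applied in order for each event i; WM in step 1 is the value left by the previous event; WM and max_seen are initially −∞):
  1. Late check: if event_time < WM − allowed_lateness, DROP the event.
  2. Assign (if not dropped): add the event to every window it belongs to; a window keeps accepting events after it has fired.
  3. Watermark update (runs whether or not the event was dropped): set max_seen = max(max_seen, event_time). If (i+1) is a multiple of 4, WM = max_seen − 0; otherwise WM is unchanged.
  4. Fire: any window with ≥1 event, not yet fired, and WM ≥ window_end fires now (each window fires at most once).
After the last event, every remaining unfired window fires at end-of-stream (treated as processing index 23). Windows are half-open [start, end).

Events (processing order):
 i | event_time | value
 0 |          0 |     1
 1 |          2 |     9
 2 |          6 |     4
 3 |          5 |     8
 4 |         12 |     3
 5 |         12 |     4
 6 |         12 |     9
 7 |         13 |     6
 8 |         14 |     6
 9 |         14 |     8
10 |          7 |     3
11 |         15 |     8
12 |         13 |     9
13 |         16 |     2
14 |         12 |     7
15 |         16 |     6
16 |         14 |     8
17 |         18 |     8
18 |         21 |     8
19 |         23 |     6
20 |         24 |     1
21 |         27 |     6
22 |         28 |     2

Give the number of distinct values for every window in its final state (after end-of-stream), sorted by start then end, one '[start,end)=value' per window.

i=0 t=0 v=1: → [0,8); WM=−∞
i=1 t=2 v=9: → [0,8); WM=−∞
i=2 t=6 v=4: → [5,13),[0,8); WM=−∞
i=3 t=5 v=8: → [5,13),[0,8); WM=6
i=4 t=12 v=3: → [10,18),[5,13); WM=6
i=5 t=12 v=4: → [10,18),[5,13); WM=6
i=6 t=12 v=9: → [10,18),[5,13); WM=6
i=7 t=13 v=6: → [10,18); WM=13; [0,8) fires=4 [5,13) fires=4
i=8 t=14 v=6: → [10,18); WM=13
i=9 t=14 v=8: → [10,18); WM=13
i=10 t=7 v=3: DROP (t<13-3); WM=13
i=11 t=15 v=8: → [15,23),[10,18); WM=15
i=12 t=13 v=9: → [10,18); WM=15
i=13 t=16 v=2: → [15,23),[10,18); WM=15
i=14 t=12 v=7: → [10,18),[5,13); WM=15
i=15 t=16 v=6: → [15,23),[10,18); WM=16
i=16 t=14 v=8: → [10,18); WM=16
i=17 t=18 v=8: → [15,23); WM=16
i=18 t=21 v=8: → [20,28),[15,23); WM=16
i=19 t=23 v=6: → [20,28); WM=23; [10,18) fires=7 [15,23) fires=3
i=20 t=24 v=1: → [20,28); WM=23
i=21 t=27 v=6: → [25,33),[20,28); WM=23
i=22 t=28 v=2: → [25,33); WM=23

[0,8)=4 [5,13)=5 [10,18)=7 [15,23)=3 [20,28)=3 [25,33)=2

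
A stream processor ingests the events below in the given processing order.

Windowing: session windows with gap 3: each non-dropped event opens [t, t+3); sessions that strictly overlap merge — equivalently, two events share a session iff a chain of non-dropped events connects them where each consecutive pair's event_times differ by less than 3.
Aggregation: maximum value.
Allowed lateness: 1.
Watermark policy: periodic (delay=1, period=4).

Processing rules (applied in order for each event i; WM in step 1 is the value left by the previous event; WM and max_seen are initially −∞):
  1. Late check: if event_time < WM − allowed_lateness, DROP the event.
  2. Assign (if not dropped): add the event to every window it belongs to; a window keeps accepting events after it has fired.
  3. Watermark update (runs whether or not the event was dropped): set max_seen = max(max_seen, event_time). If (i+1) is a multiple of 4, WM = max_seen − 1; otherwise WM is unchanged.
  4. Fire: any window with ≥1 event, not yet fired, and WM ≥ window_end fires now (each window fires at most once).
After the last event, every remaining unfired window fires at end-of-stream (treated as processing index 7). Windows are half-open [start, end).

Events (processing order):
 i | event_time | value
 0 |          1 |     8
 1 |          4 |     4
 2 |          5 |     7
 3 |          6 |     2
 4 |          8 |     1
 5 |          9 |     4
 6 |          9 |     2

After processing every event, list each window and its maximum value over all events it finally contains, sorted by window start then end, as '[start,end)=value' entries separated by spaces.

i=0 t=1 v=8: → [1,4); WM=−∞
i=1 t=4 v=4: → [4,7); WM=−∞
i=2 t=5 v=7: → [4,8); WM=−∞
i=3 t=6 v=2: → [4,9); WM=5
i=4 t=8 v=1: → [4,11); WM=5
i=5 t=9 v=4: → [4,12); WM=5
i=6 t=9 v=2: → [4,12); WM=5

[1,4)=8 [4,12)=7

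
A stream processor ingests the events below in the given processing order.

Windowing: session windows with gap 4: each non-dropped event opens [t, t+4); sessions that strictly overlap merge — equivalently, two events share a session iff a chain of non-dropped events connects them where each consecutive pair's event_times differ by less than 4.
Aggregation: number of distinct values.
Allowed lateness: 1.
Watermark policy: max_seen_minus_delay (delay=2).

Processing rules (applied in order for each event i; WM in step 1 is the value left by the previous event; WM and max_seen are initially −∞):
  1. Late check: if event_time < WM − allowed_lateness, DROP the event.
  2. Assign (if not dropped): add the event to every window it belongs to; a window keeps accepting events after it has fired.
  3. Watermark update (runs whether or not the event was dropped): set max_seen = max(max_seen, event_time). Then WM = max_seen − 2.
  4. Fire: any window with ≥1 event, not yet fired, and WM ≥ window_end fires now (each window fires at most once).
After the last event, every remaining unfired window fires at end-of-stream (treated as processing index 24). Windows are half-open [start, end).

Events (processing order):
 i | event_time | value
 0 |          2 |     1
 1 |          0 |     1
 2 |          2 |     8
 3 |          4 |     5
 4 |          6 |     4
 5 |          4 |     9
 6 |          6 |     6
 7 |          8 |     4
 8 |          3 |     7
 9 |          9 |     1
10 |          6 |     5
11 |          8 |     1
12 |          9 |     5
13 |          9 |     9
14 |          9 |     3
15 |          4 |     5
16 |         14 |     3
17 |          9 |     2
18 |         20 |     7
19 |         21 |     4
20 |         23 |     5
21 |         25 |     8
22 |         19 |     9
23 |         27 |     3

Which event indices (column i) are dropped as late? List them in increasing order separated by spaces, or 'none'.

i=0 t=2 v=1: → [2,6); WM=0
i=1 t=0 v=1: → [0,6); WM=0
i=2 t=2 v=8: → [0,6); WM=0
i=3 t=4 v=5: → [0,8); WM=2
i=4 t=6 v=4: → [0,10); WM=4
i=5 t=4 v=9: → [0,10); WM=4
i=6 t=6 v=6: → [0,10); WM=4
i=7 t=8 v=4: → [0,12); WM=6
i=8 t=3 v=7: DROP (t<6-1); WM=6
i=9 t=9 v=1: → [0,13); WM=7
i=10 t=6 v=5: → [0,13); WM=7
i=11 t=8 v=1: → [0,13); WM=7
i=12 t=9 v=5: → [0,13); WM=7
i=13 t=9 v=9: → [0,13); WM=7
i=14 t=9 v=3: → [0,13); WM=7
i=15 t=4 v=5: DROP (t<7-1); WM=7
i=16 t=14 v=3: → [14,18); WM=12
i=17 t=9 v=2: DROP (t<12-1); WM=12
i=18 t=20 v=7: → [20,24); WM=18
i=19 t=21 v=4: → [20,25); WM=19
i=20 t=23 v=5: → [20,27); WM=21
i=21 t=25 v=8: → [20,29); WM=23
i=22 t=19 v=9: DROP (t<23-1); WM=23
i=23 t=27 v=3: → [20,31); WM=25

8 15 17 22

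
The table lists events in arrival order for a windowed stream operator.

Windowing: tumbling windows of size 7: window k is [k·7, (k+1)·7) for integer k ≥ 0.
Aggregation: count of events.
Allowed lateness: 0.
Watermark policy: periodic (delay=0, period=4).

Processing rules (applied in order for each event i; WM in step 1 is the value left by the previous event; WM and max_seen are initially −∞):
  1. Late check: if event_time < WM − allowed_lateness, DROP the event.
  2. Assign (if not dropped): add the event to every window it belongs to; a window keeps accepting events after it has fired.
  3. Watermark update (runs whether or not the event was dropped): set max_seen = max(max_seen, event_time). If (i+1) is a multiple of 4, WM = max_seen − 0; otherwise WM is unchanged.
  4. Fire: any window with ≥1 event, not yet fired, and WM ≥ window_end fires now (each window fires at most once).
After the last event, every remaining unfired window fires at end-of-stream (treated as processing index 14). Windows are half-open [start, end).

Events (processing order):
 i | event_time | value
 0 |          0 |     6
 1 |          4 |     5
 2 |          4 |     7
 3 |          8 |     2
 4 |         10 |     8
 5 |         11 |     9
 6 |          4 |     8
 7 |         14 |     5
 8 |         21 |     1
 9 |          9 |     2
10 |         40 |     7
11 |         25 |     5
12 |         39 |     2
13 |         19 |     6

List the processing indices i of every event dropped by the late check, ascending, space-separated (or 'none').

6 9 12 13

i=0 t=0 v=6: → [0,7); WM=−∞
i=1 t=4 v=5: → [0,7); WM=−∞
i=2 t=4 v=7: → [0,7); WM=−∞
i=3 t=8 v=2: → [7,14); WM=8; [0,7) fires=3
i=4 t=10 v=8: → [7,14); WM=8
i=5 t=11 v=9: → [7,14); WM=8
i=6 t=4 v=8: DROP (t<8-0); WM=8
i=7 t=14 v=5: → [14,21); WM=14; [7,14) fires=3
i=8 t=21 v=1: → [21,28); WM=14
i=9 t=9 v=2: DROP (t<14-0); WM=14
i=10 t=40 v=7: → [35,42); WM=14
i=11 t=25 v=5: → [21,28); WM=40; [14,21) fires=1 [21,28) fires=2
i=12 t=39 v=2: DROP (t<40-0); WM=40
i=13 t=19 v=6: DROP (t<40-0); WM=40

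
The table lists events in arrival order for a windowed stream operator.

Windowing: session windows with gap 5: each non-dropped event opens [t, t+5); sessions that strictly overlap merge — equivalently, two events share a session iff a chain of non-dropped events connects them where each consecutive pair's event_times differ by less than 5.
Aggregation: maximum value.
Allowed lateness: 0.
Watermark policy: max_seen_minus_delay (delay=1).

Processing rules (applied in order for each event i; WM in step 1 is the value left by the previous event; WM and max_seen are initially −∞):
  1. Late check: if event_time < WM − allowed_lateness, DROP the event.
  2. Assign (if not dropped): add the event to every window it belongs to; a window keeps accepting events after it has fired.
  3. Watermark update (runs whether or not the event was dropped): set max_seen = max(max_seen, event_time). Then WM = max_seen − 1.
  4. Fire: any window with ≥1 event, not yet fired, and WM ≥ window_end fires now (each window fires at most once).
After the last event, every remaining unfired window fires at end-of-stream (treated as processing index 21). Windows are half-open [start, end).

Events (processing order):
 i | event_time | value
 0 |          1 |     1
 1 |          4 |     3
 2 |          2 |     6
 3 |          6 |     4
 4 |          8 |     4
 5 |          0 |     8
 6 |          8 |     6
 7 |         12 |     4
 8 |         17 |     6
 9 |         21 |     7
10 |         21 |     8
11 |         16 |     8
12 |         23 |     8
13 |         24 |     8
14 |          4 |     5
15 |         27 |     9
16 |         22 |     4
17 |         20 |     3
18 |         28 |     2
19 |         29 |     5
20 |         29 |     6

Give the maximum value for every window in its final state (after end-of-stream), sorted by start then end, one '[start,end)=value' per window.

i=0 t=1 v=1: → [1,6); WM=0
i=1 t=4 v=3: → [1,9); WM=3
i=2 t=2 v=6: DROP (t<3-0); WM=3
i=3 t=6 v=4: → [1,11); WM=5
i=4 t=8 v=4: → [1,13); WM=7
i=5 t=0 v=8: DROP (t<7-0); WM=7
i=6 t=8 v=6: → [1,13); WM=7
i=7 t=12 v=4: → [1,17); WM=11
i=8 t=17 v=6: → [17,22); WM=16
i=9 t=21 v=7: → [17,26); WM=20
i=10 t=21 v=8: → [17,26); WM=20
i=11 t=16 v=8: DROP (t<20-0); WM=20
i=12 t=23 v=8: → [17,28); WM=22
i=13 t=24 v=8: → [17,29); WM=23
i=14 t=4 v=5: DROP (t<23-0); WM=23
i=15 t=27 v=9: → [17,32); WM=26
i=16 t=22 v=4: DROP (t<26-0); WM=26
i=17 t=20 v=3: DROP (t<26-0); WM=26
i=18 t=28 v=2: → [17,33); WM=27
i=19 t=29 v=5: → [17,34); WM=28
i=20 t=29 v=6: → [17,34); WM=28

[1,17)=6 [17,34)=9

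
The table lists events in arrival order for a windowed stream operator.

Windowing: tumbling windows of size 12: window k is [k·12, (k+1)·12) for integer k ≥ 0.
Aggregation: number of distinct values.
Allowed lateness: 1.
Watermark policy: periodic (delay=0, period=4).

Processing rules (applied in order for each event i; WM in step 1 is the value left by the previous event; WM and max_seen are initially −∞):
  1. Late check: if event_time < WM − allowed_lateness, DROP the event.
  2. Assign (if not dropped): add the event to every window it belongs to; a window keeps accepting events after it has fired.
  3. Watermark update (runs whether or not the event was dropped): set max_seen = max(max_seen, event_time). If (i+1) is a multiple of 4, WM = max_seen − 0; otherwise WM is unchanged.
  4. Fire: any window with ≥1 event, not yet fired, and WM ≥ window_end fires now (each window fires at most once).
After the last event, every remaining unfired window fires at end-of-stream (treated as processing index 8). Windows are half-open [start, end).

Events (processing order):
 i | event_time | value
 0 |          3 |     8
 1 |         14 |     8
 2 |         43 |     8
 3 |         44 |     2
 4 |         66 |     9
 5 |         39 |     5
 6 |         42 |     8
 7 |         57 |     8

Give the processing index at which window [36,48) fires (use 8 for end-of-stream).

7

i=0 t=3 v=8: → [0,12); WM=−∞
i=1 t=14 v=8: → [12,24); WM=−∞
i=2 t=43 v=8: → [36,48); WM=−∞
i=3 t=44 v=2: → [36,48); WM=44; [0,12) fires=1 [12,24) fires=1
i=4 t=66 v=9: → [60,72); WM=44
i=5 t=39 v=5: DROP (t<44-1); WM=44
i=6 t=42 v=8: DROP (t<44-1); WM=44
i=7 t=57 v=8: → [48,60); WM=66; [36,48) fires=2 [48,60) fires=1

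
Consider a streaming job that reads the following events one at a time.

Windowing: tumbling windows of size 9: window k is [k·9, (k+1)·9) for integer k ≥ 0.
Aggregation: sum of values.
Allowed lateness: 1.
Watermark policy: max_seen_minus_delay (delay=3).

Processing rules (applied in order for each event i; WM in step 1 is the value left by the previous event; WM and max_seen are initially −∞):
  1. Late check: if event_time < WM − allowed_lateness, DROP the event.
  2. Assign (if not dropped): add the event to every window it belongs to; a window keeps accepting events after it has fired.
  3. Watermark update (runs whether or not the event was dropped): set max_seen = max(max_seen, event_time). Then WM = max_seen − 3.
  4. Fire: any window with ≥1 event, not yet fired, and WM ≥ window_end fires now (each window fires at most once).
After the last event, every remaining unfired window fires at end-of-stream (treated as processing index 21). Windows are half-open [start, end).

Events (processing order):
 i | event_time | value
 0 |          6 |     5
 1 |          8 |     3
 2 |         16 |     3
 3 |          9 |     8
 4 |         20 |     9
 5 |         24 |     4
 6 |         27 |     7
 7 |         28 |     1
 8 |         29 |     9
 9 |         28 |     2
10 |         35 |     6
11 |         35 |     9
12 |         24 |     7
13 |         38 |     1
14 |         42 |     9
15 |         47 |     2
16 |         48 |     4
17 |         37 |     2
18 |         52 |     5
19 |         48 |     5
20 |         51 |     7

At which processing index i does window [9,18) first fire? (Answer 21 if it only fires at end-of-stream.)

5

i=0 t=6 v=5: → [0,9); WM=3
i=1 t=8 v=3: → [0,9); WM=5
i=2 t=16 v=3: → [9,18); WM=13; [0,9) fires=8
i=3 t=9 v=8: DROP (t<13-1); WM=13
i=4 t=20 v=9: → [18,27); WM=17
i=5 t=24 v=4: → [18,27); WM=21; [9,18) fires=3
i=6 t=27 v=7: → [27,36); WM=24
i=7 t=28 v=1: → [27,36); WM=25
i=8 t=29 v=9: → [27,36); WM=26
i=9 t=28 v=2: → [27,36); WM=26
i=10 t=35 v=6: → [27,36); WM=32; [18,27) fires=13
i=11 t=35 v=9: → [27,36); WM=32
i=12 t=24 v=7: DROP (t<32-1); WM=32
i=13 t=38 v=1: → [36,45); WM=35
i=14 t=42 v=9: → [36,45); WM=39; [27,36) fires=34
i=15 t=47 v=2: → [45,54); WM=44
i=16 t=48 v=4: → [45,54); WM=45; [36,45) fires=10
i=17 t=37 v=2: DROP (t<45-1); WM=45
i=18 t=52 v=5: → [45,54); WM=49
i=19 t=48 v=5: → [45,54); WM=49
i=20 t=51 v=7: → [45,54); WM=49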